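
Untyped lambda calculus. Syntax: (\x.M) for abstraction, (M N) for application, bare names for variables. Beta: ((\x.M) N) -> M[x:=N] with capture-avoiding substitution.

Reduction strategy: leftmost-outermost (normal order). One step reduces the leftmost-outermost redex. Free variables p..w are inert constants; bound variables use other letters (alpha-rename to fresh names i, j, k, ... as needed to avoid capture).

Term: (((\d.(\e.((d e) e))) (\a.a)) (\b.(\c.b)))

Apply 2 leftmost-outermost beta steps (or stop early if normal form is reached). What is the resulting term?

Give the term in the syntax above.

Step 0: (((\d.(\e.((d e) e))) (\a.a)) (\b.(\c.b)))
Step 1: ((\e.(((\a.a) e) e)) (\b.(\c.b)))
Step 2: (((\a.a) (\b.(\c.b))) (\b.(\c.b)))

Answer: (((\a.a) (\b.(\c.b))) (\b.(\c.b)))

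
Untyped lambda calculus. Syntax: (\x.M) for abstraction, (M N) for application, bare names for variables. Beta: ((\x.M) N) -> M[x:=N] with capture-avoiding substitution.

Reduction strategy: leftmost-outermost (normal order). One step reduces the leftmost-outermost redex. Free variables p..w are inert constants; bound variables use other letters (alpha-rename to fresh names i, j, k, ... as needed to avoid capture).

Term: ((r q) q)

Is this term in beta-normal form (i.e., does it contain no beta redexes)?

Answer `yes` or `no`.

Term: ((r q) q)
No beta redexes found.

Answer: yes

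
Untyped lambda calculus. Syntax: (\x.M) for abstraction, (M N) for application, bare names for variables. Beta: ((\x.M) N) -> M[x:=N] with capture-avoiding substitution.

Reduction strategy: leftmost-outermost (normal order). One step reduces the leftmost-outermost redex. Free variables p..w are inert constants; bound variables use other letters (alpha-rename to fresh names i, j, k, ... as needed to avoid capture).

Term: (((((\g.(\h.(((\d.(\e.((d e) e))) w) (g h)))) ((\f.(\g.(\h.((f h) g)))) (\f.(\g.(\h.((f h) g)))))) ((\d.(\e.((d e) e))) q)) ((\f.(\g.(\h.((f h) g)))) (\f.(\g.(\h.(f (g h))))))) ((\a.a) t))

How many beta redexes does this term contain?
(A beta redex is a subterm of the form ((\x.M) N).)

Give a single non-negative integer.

Term: (((((\g.(\h.(((\d.(\e.((d e) e))) w) (g h)))) ((\f.(\g.(\h.((f h) g)))) (\f.(\g.(\h.((f h) g)))))) ((\d.(\e.((d e) e))) q)) ((\f.(\g.(\h.((f h) g)))) (\f.(\g.(\h.(f (g h))))))) ((\a.a) t))
  Redex: ((\g.(\h.(((\d.(\e.((d e) e))) w) (g h)))) ((\f.(\g.(\h.((f h) g)))) (\f.(\g.(\h.((f h) g))))))
  Redex: ((\d.(\e.((d e) e))) w)
  Redex: ((\f.(\g.(\h.((f h) g)))) (\f.(\g.(\h.((f h) g)))))
  Redex: ((\d.(\e.((d e) e))) q)
  Redex: ((\f.(\g.(\h.((f h) g)))) (\f.(\g.(\h.(f (g h))))))
  Redex: ((\a.a) t)
Total redexes: 6

Answer: 6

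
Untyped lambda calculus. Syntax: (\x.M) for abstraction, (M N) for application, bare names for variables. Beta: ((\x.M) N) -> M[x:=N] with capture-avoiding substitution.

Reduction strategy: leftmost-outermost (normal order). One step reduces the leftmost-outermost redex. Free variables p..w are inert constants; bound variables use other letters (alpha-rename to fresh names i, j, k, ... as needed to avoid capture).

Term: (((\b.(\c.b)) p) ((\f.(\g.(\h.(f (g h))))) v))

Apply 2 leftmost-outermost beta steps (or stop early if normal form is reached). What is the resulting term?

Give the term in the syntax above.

Step 0: (((\b.(\c.b)) p) ((\f.(\g.(\h.(f (g h))))) v))
Step 1: ((\c.p) ((\f.(\g.(\h.(f (g h))))) v))
Step 2: p

Answer: p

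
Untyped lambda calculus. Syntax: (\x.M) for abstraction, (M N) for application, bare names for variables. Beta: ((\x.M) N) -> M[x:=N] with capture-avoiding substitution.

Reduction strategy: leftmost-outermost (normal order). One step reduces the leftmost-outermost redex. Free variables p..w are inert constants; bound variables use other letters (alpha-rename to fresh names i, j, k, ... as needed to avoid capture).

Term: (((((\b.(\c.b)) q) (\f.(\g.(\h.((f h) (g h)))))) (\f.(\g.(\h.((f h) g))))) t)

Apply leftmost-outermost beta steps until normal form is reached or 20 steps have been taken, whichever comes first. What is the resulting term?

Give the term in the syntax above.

Answer: ((q (\f.(\g.(\h.((f h) g))))) t)

Derivation:
Step 0: (((((\b.(\c.b)) q) (\f.(\g.(\h.((f h) (g h)))))) (\f.(\g.(\h.((f h) g))))) t)
Step 1: ((((\c.q) (\f.(\g.(\h.((f h) (g h)))))) (\f.(\g.(\h.((f h) g))))) t)
Step 2: ((q (\f.(\g.(\h.((f h) g))))) t)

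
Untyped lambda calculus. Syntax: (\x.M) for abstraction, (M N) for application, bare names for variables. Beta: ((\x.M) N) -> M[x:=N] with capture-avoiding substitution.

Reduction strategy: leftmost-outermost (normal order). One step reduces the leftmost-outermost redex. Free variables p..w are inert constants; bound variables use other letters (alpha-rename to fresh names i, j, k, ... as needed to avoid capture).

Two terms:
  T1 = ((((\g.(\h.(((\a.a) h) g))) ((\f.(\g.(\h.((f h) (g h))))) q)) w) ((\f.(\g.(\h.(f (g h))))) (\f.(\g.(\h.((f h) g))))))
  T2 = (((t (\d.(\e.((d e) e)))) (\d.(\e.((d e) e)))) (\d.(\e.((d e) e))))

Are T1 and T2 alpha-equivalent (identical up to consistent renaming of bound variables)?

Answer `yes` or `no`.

Term 1: ((((\g.(\h.(((\a.a) h) g))) ((\f.(\g.(\h.((f h) (g h))))) q)) w) ((\f.(\g.(\h.(f (g h))))) (\f.(\g.(\h.((f h) g))))))
Term 2: (((t (\d.(\e.((d e) e)))) (\d.(\e.((d e) e)))) (\d.(\e.((d e) e))))
Alpha-equivalence: compare structure up to binder renaming.
Result: False

Answer: no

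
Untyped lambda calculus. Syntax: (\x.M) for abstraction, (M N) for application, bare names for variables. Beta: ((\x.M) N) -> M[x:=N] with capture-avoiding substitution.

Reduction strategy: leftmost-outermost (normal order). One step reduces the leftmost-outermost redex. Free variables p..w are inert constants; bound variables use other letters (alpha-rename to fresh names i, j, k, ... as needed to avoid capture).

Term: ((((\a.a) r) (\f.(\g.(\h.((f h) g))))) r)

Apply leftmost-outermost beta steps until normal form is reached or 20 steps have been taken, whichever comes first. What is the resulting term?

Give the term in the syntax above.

Step 0: ((((\a.a) r) (\f.(\g.(\h.((f h) g))))) r)
Step 1: ((r (\f.(\g.(\h.((f h) g))))) r)

Answer: ((r (\f.(\g.(\h.((f h) g))))) r)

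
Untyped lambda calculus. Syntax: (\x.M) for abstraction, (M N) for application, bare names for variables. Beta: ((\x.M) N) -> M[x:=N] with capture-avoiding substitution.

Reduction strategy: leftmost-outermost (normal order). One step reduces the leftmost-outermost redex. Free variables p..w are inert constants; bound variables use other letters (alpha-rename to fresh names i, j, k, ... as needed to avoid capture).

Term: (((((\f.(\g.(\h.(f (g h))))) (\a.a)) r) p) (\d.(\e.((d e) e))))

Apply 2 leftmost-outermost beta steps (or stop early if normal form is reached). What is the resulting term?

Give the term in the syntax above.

Answer: (((\h.((\a.a) (r h))) p) (\d.(\e.((d e) e))))

Derivation:
Step 0: (((((\f.(\g.(\h.(f (g h))))) (\a.a)) r) p) (\d.(\e.((d e) e))))
Step 1: ((((\g.(\h.((\a.a) (g h)))) r) p) (\d.(\e.((d e) e))))
Step 2: (((\h.((\a.a) (r h))) p) (\d.(\e.((d e) e))))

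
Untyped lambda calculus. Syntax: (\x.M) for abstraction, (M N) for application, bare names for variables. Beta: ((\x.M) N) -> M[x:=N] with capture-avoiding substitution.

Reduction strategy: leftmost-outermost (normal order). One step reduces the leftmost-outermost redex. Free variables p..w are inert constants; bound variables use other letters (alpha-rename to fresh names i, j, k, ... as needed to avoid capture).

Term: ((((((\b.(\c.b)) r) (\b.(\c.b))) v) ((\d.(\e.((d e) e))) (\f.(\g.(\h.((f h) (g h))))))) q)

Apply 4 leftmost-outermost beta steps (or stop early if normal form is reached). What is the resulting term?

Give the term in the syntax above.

Step 0: ((((((\b.(\c.b)) r) (\b.(\c.b))) v) ((\d.(\e.((d e) e))) (\f.(\g.(\h.((f h) (g h))))))) q)
Step 1: (((((\c.r) (\b.(\c.b))) v) ((\d.(\e.((d e) e))) (\f.(\g.(\h.((f h) (g h))))))) q)
Step 2: (((r v) ((\d.(\e.((d e) e))) (\f.(\g.(\h.((f h) (g h))))))) q)
Step 3: (((r v) (\e.(((\f.(\g.(\h.((f h) (g h))))) e) e))) q)
Step 4: (((r v) (\e.((\g.(\h.((e h) (g h)))) e))) q)

Answer: (((r v) (\e.((\g.(\h.((e h) (g h)))) e))) q)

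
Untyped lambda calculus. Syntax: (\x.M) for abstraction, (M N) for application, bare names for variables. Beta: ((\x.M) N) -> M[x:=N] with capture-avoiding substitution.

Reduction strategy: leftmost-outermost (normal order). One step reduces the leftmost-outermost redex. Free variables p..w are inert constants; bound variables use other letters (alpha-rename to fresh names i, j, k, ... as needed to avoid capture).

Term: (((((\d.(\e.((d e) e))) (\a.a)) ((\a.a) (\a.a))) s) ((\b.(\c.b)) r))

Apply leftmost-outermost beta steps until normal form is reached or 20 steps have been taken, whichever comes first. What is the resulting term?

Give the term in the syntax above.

Answer: (s (\c.r))

Derivation:
Step 0: (((((\d.(\e.((d e) e))) (\a.a)) ((\a.a) (\a.a))) s) ((\b.(\c.b)) r))
Step 1: ((((\e.(((\a.a) e) e)) ((\a.a) (\a.a))) s) ((\b.(\c.b)) r))
Step 2: (((((\a.a) ((\a.a) (\a.a))) ((\a.a) (\a.a))) s) ((\b.(\c.b)) r))
Step 3: (((((\a.a) (\a.a)) ((\a.a) (\a.a))) s) ((\b.(\c.b)) r))
Step 4: ((((\a.a) ((\a.a) (\a.a))) s) ((\b.(\c.b)) r))
Step 5: ((((\a.a) (\a.a)) s) ((\b.(\c.b)) r))
Step 6: (((\a.a) s) ((\b.(\c.b)) r))
Step 7: (s ((\b.(\c.b)) r))
Step 8: (s (\c.r))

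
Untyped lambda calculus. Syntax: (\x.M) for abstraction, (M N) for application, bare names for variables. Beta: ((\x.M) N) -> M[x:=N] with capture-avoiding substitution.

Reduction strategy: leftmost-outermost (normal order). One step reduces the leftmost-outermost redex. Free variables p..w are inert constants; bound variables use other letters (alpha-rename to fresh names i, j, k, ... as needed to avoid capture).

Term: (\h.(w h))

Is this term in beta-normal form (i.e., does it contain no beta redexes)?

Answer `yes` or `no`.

Term: (\h.(w h))
No beta redexes found.

Answer: yes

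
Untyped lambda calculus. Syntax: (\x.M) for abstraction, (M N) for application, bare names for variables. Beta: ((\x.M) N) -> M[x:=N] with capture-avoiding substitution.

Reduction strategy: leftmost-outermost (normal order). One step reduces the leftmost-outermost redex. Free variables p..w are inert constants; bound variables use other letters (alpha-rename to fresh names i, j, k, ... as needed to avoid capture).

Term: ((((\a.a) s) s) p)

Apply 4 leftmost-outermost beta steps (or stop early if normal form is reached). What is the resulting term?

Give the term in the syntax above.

Answer: ((s s) p)

Derivation:
Step 0: ((((\a.a) s) s) p)
Step 1: ((s s) p)
Step 2: (normal form reached)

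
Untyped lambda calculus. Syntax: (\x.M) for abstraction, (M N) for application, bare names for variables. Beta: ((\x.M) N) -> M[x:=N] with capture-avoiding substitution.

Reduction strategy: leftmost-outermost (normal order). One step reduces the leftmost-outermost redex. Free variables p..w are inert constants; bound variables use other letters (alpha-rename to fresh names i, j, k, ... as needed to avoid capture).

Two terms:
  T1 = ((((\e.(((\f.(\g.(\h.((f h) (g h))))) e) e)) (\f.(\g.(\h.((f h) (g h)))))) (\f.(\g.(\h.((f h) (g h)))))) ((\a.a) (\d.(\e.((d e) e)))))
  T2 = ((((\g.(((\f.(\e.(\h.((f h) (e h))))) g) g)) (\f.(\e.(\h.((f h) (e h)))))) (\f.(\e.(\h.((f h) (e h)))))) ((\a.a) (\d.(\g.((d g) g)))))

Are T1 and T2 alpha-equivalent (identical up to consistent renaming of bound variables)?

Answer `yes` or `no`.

Term 1: ((((\e.(((\f.(\g.(\h.((f h) (g h))))) e) e)) (\f.(\g.(\h.((f h) (g h)))))) (\f.(\g.(\h.((f h) (g h)))))) ((\a.a) (\d.(\e.((d e) e)))))
Term 2: ((((\g.(((\f.(\e.(\h.((f h) (e h))))) g) g)) (\f.(\e.(\h.((f h) (e h)))))) (\f.(\e.(\h.((f h) (e h)))))) ((\a.a) (\d.(\g.((d g) g)))))
Alpha-equivalence: compare structure up to binder renaming.
Result: True

Answer: yes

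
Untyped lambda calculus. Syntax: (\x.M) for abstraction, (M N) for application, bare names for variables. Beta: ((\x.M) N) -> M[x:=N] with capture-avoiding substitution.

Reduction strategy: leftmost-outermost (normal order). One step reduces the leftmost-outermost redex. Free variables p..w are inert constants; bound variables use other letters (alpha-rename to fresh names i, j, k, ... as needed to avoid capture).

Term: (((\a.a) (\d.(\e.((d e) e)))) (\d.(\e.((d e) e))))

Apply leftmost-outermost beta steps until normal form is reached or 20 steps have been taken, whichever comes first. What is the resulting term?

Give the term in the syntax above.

Answer: (\e.((e e) e))

Derivation:
Step 0: (((\a.a) (\d.(\e.((d e) e)))) (\d.(\e.((d e) e))))
Step 1: ((\d.(\e.((d e) e))) (\d.(\e.((d e) e))))
Step 2: (\e.(((\d.(\e.((d e) e))) e) e))
Step 3: (\e.((\i.((e i) i)) e))
Step 4: (\e.((e e) e))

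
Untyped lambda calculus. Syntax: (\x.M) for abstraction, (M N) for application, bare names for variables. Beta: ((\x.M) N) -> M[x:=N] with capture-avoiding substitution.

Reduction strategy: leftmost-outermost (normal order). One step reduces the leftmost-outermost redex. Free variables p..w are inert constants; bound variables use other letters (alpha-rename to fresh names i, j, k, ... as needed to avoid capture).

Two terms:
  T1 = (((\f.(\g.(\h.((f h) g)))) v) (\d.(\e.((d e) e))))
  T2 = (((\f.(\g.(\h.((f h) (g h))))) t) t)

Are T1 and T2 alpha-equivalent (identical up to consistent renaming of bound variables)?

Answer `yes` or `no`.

Term 1: (((\f.(\g.(\h.((f h) g)))) v) (\d.(\e.((d e) e))))
Term 2: (((\f.(\g.(\h.((f h) (g h))))) t) t)
Alpha-equivalence: compare structure up to binder renaming.
Result: False

Answer: no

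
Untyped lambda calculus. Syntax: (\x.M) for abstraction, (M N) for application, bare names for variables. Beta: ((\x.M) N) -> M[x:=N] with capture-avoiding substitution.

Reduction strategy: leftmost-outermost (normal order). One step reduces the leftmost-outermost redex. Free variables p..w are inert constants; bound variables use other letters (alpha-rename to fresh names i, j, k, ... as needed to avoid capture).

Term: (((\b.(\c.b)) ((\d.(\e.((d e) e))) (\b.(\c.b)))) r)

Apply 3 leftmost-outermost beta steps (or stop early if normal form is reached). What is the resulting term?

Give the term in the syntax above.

Step 0: (((\b.(\c.b)) ((\d.(\e.((d e) e))) (\b.(\c.b)))) r)
Step 1: ((\c.((\d.(\e.((d e) e))) (\b.(\c.b)))) r)
Step 2: ((\d.(\e.((d e) e))) (\b.(\c.b)))
Step 3: (\e.(((\b.(\c.b)) e) e))

Answer: (\e.(((\b.(\c.b)) e) e))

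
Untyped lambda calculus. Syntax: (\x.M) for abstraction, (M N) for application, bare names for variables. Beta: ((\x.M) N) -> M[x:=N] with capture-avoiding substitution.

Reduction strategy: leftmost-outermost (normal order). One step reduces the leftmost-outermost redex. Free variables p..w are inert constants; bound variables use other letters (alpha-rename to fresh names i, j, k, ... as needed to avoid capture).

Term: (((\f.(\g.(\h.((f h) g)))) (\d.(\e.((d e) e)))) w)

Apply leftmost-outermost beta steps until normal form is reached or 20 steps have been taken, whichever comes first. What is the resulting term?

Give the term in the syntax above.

Answer: (\h.((h w) w))

Derivation:
Step 0: (((\f.(\g.(\h.((f h) g)))) (\d.(\e.((d e) e)))) w)
Step 1: ((\g.(\h.(((\d.(\e.((d e) e))) h) g))) w)
Step 2: (\h.(((\d.(\e.((d e) e))) h) w))
Step 3: (\h.((\e.((h e) e)) w))
Step 4: (\h.((h w) w))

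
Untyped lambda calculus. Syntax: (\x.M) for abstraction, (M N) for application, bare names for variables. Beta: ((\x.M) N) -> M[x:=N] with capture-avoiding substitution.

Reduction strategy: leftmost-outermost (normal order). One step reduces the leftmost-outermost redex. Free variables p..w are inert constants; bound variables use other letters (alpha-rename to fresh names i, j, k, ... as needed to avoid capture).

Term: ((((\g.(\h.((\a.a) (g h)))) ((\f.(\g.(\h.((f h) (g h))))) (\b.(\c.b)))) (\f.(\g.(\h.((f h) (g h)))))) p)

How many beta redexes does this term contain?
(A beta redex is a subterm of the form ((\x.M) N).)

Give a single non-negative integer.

Answer: 3

Derivation:
Term: ((((\g.(\h.((\a.a) (g h)))) ((\f.(\g.(\h.((f h) (g h))))) (\b.(\c.b)))) (\f.(\g.(\h.((f h) (g h)))))) p)
  Redex: ((\g.(\h.((\a.a) (g h)))) ((\f.(\g.(\h.((f h) (g h))))) (\b.(\c.b))))
  Redex: ((\a.a) (g h))
  Redex: ((\f.(\g.(\h.((f h) (g h))))) (\b.(\c.b)))
Total redexes: 3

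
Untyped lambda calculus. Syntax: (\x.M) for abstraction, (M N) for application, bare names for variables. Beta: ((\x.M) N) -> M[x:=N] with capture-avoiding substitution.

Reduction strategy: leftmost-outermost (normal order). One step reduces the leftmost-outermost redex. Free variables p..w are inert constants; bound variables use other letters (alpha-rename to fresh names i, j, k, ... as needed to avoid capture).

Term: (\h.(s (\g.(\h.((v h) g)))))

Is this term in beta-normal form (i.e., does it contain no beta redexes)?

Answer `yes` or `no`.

Term: (\h.(s (\g.(\h.((v h) g)))))
No beta redexes found.

Answer: yes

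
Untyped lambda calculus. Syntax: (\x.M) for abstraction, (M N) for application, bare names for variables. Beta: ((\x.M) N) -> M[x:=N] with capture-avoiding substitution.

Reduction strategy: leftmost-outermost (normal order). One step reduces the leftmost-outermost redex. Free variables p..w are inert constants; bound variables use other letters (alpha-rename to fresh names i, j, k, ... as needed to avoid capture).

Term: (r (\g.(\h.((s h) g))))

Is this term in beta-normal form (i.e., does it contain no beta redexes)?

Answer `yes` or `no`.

Term: (r (\g.(\h.((s h) g))))
No beta redexes found.

Answer: yes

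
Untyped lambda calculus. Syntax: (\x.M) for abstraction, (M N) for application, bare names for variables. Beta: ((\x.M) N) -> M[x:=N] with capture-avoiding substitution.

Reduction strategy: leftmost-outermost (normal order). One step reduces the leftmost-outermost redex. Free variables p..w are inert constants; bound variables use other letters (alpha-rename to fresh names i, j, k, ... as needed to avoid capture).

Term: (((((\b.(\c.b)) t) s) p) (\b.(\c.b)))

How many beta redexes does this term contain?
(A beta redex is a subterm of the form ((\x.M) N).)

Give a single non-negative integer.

Term: (((((\b.(\c.b)) t) s) p) (\b.(\c.b)))
  Redex: ((\b.(\c.b)) t)
Total redexes: 1

Answer: 1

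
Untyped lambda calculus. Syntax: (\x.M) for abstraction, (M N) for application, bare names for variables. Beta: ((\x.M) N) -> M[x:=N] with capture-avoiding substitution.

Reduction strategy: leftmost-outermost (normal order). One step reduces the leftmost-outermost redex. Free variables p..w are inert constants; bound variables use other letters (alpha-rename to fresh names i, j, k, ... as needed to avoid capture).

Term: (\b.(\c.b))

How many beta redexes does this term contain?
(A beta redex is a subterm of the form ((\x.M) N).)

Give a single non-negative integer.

Answer: 0

Derivation:
Term: (\b.(\c.b))
  (no redexes)
Total redexes: 0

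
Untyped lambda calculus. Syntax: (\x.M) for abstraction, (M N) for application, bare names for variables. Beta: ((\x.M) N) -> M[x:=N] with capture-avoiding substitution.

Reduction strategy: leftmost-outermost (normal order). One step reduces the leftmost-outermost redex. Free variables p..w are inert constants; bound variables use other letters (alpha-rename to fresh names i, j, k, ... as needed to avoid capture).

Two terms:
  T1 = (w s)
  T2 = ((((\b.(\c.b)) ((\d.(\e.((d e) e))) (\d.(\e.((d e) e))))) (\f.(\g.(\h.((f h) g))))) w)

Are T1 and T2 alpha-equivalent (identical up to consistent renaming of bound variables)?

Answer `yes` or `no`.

Answer: no

Derivation:
Term 1: (w s)
Term 2: ((((\b.(\c.b)) ((\d.(\e.((d e) e))) (\d.(\e.((d e) e))))) (\f.(\g.(\h.((f h) g))))) w)
Alpha-equivalence: compare structure up to binder renaming.
Result: False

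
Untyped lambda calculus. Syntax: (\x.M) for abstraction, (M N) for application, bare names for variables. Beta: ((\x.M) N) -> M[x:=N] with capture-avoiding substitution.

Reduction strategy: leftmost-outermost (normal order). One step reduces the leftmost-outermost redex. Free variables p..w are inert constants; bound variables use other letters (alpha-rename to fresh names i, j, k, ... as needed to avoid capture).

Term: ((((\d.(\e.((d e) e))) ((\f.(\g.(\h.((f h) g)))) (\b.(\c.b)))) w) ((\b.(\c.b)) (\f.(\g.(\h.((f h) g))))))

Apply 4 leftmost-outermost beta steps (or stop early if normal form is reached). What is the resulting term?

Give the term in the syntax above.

Step 0: ((((\d.(\e.((d e) e))) ((\f.(\g.(\h.((f h) g)))) (\b.(\c.b)))) w) ((\b.(\c.b)) (\f.(\g.(\h.((f h) g))))))
Step 1: (((\e.((((\f.(\g.(\h.((f h) g)))) (\b.(\c.b))) e) e)) w) ((\b.(\c.b)) (\f.(\g.(\h.((f h) g))))))
Step 2: (((((\f.(\g.(\h.((f h) g)))) (\b.(\c.b))) w) w) ((\b.(\c.b)) (\f.(\g.(\h.((f h) g))))))
Step 3: ((((\g.(\h.(((\b.(\c.b)) h) g))) w) w) ((\b.(\c.b)) (\f.(\g.(\h.((f h) g))))))
Step 4: (((\h.(((\b.(\c.b)) h) w)) w) ((\b.(\c.b)) (\f.(\g.(\h.((f h) g))))))

Answer: (((\h.(((\b.(\c.b)) h) w)) w) ((\b.(\c.b)) (\f.(\g.(\h.((f h) g))))))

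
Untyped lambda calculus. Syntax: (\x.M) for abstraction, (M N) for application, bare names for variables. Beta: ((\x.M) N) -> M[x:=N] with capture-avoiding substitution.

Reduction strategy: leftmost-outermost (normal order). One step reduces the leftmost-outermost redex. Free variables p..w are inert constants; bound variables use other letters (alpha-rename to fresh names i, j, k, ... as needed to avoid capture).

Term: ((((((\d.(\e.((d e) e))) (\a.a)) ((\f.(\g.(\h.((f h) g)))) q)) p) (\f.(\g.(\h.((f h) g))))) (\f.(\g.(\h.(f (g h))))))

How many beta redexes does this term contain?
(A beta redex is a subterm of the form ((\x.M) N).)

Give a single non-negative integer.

Term: ((((((\d.(\e.((d e) e))) (\a.a)) ((\f.(\g.(\h.((f h) g)))) q)) p) (\f.(\g.(\h.((f h) g))))) (\f.(\g.(\h.(f (g h))))))
  Redex: ((\d.(\e.((d e) e))) (\a.a))
  Redex: ((\f.(\g.(\h.((f h) g)))) q)
Total redexes: 2

Answer: 2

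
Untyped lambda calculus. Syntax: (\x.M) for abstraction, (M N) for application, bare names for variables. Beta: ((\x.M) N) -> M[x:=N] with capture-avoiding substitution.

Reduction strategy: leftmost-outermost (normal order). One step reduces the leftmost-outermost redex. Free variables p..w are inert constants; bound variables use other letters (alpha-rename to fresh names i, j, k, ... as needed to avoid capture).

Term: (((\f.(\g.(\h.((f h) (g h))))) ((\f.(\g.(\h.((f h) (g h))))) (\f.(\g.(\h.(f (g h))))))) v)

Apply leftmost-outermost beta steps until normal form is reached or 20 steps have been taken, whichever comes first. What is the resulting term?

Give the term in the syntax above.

Step 0: (((\f.(\g.(\h.((f h) (g h))))) ((\f.(\g.(\h.((f h) (g h))))) (\f.(\g.(\h.(f (g h))))))) v)
Step 1: ((\g.(\h.((((\f.(\g.(\h.((f h) (g h))))) (\f.(\g.(\h.(f (g h)))))) h) (g h)))) v)
Step 2: (\h.((((\f.(\g.(\h.((f h) (g h))))) (\f.(\g.(\h.(f (g h)))))) h) (v h)))
Step 3: (\h.(((\g.(\h.(((\f.(\g.(\h.(f (g h))))) h) (g h)))) h) (v h)))
Step 4: (\h.((\i.(((\f.(\g.(\h.(f (g h))))) i) (h i))) (v h)))
Step 5: (\h.(((\f.(\g.(\h.(f (g h))))) (v h)) (h (v h))))
Step 6: (\h.((\g.(\i.((v h) (g i)))) (h (v h))))
Step 7: (\h.(\i.((v h) ((h (v h)) i))))

Answer: (\h.(\i.((v h) ((h (v h)) i))))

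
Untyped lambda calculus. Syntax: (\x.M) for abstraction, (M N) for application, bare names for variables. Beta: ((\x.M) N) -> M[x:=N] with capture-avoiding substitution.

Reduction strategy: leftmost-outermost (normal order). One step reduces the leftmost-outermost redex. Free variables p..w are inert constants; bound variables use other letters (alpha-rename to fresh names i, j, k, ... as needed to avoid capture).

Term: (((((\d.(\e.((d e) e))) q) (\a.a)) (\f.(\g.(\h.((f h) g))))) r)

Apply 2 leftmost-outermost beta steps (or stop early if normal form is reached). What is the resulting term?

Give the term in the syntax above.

Step 0: (((((\d.(\e.((d e) e))) q) (\a.a)) (\f.(\g.(\h.((f h) g))))) r)
Step 1: ((((\e.((q e) e)) (\a.a)) (\f.(\g.(\h.((f h) g))))) r)
Step 2: ((((q (\a.a)) (\a.a)) (\f.(\g.(\h.((f h) g))))) r)

Answer: ((((q (\a.a)) (\a.a)) (\f.(\g.(\h.((f h) g))))) r)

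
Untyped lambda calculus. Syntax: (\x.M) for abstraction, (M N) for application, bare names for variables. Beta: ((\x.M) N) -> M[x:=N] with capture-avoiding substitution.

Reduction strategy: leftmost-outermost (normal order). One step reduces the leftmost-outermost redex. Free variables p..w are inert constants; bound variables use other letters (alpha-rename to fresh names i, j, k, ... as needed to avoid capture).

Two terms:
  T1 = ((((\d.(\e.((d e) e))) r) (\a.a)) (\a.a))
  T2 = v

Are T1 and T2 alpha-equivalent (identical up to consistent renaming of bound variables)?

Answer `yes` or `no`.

Term 1: ((((\d.(\e.((d e) e))) r) (\a.a)) (\a.a))
Term 2: v
Alpha-equivalence: compare structure up to binder renaming.
Result: False

Answer: no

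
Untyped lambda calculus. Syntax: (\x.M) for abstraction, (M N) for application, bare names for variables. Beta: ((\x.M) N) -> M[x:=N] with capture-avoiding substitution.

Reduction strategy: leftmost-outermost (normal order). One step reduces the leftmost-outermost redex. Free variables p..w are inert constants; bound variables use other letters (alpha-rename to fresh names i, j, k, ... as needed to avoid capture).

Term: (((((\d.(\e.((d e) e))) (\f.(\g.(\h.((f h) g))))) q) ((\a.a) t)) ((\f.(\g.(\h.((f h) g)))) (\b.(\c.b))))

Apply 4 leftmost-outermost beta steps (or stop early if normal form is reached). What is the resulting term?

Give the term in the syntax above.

Step 0: (((((\d.(\e.((d e) e))) (\f.(\g.(\h.((f h) g))))) q) ((\a.a) t)) ((\f.(\g.(\h.((f h) g)))) (\b.(\c.b))))
Step 1: ((((\e.(((\f.(\g.(\h.((f h) g)))) e) e)) q) ((\a.a) t)) ((\f.(\g.(\h.((f h) g)))) (\b.(\c.b))))
Step 2: (((((\f.(\g.(\h.((f h) g)))) q) q) ((\a.a) t)) ((\f.(\g.(\h.((f h) g)))) (\b.(\c.b))))
Step 3: ((((\g.(\h.((q h) g))) q) ((\a.a) t)) ((\f.(\g.(\h.((f h) g)))) (\b.(\c.b))))
Step 4: (((\h.((q h) q)) ((\a.a) t)) ((\f.(\g.(\h.((f h) g)))) (\b.(\c.b))))

Answer: (((\h.((q h) q)) ((\a.a) t)) ((\f.(\g.(\h.((f h) g)))) (\b.(\c.b))))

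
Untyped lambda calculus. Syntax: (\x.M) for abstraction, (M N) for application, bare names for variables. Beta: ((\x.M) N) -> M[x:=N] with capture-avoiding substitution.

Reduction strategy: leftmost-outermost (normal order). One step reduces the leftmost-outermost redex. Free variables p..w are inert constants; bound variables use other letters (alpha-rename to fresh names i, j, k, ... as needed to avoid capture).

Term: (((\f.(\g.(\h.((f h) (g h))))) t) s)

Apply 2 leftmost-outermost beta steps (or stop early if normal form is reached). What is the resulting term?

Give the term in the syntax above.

Step 0: (((\f.(\g.(\h.((f h) (g h))))) t) s)
Step 1: ((\g.(\h.((t h) (g h)))) s)
Step 2: (\h.((t h) (s h)))

Answer: (\h.((t h) (s h)))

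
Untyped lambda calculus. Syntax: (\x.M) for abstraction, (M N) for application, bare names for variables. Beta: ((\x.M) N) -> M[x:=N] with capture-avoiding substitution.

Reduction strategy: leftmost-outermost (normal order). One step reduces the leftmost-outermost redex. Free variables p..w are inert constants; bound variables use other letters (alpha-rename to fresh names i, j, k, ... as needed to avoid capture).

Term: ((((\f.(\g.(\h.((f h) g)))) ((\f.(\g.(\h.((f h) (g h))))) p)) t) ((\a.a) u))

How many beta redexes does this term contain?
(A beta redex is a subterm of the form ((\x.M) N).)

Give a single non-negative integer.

Answer: 3

Derivation:
Term: ((((\f.(\g.(\h.((f h) g)))) ((\f.(\g.(\h.((f h) (g h))))) p)) t) ((\a.a) u))
  Redex: ((\f.(\g.(\h.((f h) g)))) ((\f.(\g.(\h.((f h) (g h))))) p))
  Redex: ((\f.(\g.(\h.((f h) (g h))))) p)
  Redex: ((\a.a) u)
Total redexes: 3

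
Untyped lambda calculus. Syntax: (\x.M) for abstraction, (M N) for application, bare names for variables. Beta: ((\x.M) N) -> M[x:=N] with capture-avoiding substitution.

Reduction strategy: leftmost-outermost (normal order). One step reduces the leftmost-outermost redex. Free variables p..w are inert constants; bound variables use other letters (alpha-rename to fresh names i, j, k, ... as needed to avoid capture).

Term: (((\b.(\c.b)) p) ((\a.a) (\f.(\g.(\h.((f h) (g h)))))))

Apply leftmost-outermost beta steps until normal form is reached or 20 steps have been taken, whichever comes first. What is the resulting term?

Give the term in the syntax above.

Step 0: (((\b.(\c.b)) p) ((\a.a) (\f.(\g.(\h.((f h) (g h)))))))
Step 1: ((\c.p) ((\a.a) (\f.(\g.(\h.((f h) (g h)))))))
Step 2: p

Answer: p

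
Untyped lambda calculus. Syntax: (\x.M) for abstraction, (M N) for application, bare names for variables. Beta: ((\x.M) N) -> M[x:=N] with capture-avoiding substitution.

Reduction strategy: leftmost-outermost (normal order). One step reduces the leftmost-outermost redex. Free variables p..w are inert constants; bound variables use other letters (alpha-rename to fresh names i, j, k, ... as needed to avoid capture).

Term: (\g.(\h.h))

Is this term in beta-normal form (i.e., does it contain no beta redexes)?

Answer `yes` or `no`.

Answer: yes

Derivation:
Term: (\g.(\h.h))
No beta redexes found.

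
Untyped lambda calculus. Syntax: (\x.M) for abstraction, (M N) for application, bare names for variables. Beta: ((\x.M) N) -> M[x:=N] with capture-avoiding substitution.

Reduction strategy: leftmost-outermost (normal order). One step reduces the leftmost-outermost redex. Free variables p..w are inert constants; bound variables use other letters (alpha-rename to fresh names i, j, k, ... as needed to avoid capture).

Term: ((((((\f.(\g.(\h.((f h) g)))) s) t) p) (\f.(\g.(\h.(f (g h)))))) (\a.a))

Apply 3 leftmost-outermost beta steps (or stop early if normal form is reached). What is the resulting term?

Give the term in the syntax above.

Step 0: ((((((\f.(\g.(\h.((f h) g)))) s) t) p) (\f.(\g.(\h.(f (g h)))))) (\a.a))
Step 1: (((((\g.(\h.((s h) g))) t) p) (\f.(\g.(\h.(f (g h)))))) (\a.a))
Step 2: ((((\h.((s h) t)) p) (\f.(\g.(\h.(f (g h)))))) (\a.a))
Step 3: ((((s p) t) (\f.(\g.(\h.(f (g h)))))) (\a.a))

Answer: ((((s p) t) (\f.(\g.(\h.(f (g h)))))) (\a.a))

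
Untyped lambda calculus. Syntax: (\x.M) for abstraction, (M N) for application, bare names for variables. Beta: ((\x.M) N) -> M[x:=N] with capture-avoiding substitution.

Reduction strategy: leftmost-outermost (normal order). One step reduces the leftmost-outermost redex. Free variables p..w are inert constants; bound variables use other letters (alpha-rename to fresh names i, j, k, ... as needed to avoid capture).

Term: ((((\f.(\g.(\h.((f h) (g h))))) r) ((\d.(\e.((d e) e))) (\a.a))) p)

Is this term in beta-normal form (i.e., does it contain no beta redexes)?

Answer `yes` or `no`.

Answer: no

Derivation:
Term: ((((\f.(\g.(\h.((f h) (g h))))) r) ((\d.(\e.((d e) e))) (\a.a))) p)
Found 2 beta redex(es).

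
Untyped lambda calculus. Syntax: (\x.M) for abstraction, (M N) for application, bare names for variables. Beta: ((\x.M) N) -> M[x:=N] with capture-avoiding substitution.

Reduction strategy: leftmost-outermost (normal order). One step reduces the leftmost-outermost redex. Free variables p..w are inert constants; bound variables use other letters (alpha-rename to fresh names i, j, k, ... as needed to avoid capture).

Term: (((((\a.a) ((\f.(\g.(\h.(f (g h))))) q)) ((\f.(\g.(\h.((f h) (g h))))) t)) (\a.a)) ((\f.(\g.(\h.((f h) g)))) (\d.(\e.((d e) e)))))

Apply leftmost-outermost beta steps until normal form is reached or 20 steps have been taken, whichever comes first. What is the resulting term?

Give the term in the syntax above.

Answer: ((q (\h.((t h) h))) (\g.(\h.((h g) g))))

Derivation:
Step 0: (((((\a.a) ((\f.(\g.(\h.(f (g h))))) q)) ((\f.(\g.(\h.((f h) (g h))))) t)) (\a.a)) ((\f.(\g.(\h.((f h) g)))) (\d.(\e.((d e) e)))))
Step 1: (((((\f.(\g.(\h.(f (g h))))) q) ((\f.(\g.(\h.((f h) (g h))))) t)) (\a.a)) ((\f.(\g.(\h.((f h) g)))) (\d.(\e.((d e) e)))))
Step 2: ((((\g.(\h.(q (g h)))) ((\f.(\g.(\h.((f h) (g h))))) t)) (\a.a)) ((\f.(\g.(\h.((f h) g)))) (\d.(\e.((d e) e)))))
Step 3: (((\h.(q (((\f.(\g.(\h.((f h) (g h))))) t) h))) (\a.a)) ((\f.(\g.(\h.((f h) g)))) (\d.(\e.((d e) e)))))
Step 4: ((q (((\f.(\g.(\h.((f h) (g h))))) t) (\a.a))) ((\f.(\g.(\h.((f h) g)))) (\d.(\e.((d e) e)))))
Step 5: ((q ((\g.(\h.((t h) (g h)))) (\a.a))) ((\f.(\g.(\h.((f h) g)))) (\d.(\e.((d e) e)))))
Step 6: ((q (\h.((t h) ((\a.a) h)))) ((\f.(\g.(\h.((f h) g)))) (\d.(\e.((d e) e)))))
Step 7: ((q (\h.((t h) h))) ((\f.(\g.(\h.((f h) g)))) (\d.(\e.((d e) e)))))
Step 8: ((q (\h.((t h) h))) (\g.(\h.(((\d.(\e.((d e) e))) h) g))))
Step 9: ((q (\h.((t h) h))) (\g.(\h.((\e.((h e) e)) g))))
Step 10: ((q (\h.((t h) h))) (\g.(\h.((h g) g))))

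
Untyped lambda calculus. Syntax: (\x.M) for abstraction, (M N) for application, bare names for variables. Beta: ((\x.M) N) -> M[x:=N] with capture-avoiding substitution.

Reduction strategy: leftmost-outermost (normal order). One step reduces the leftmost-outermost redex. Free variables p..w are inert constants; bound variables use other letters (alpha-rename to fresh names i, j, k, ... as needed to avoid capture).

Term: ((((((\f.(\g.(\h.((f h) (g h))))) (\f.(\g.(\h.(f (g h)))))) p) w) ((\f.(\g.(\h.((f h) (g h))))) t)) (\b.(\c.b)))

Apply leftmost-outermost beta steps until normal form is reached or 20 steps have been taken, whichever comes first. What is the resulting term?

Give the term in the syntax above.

Step 0: ((((((\f.(\g.(\h.((f h) (g h))))) (\f.(\g.(\h.(f (g h)))))) p) w) ((\f.(\g.(\h.((f h) (g h))))) t)) (\b.(\c.b)))
Step 1: (((((\g.(\h.(((\f.(\g.(\h.(f (g h))))) h) (g h)))) p) w) ((\f.(\g.(\h.((f h) (g h))))) t)) (\b.(\c.b)))
Step 2: ((((\h.(((\f.(\g.(\h.(f (g h))))) h) (p h))) w) ((\f.(\g.(\h.((f h) (g h))))) t)) (\b.(\c.b)))
Step 3: (((((\f.(\g.(\h.(f (g h))))) w) (p w)) ((\f.(\g.(\h.((f h) (g h))))) t)) (\b.(\c.b)))
Step 4: ((((\g.(\h.(w (g h)))) (p w)) ((\f.(\g.(\h.((f h) (g h))))) t)) (\b.(\c.b)))
Step 5: (((\h.(w ((p w) h))) ((\f.(\g.(\h.((f h) (g h))))) t)) (\b.(\c.b)))
Step 6: ((w ((p w) ((\f.(\g.(\h.((f h) (g h))))) t))) (\b.(\c.b)))
Step 7: ((w ((p w) (\g.(\h.((t h) (g h)))))) (\b.(\c.b)))

Answer: ((w ((p w) (\g.(\h.((t h) (g h)))))) (\b.(\c.b)))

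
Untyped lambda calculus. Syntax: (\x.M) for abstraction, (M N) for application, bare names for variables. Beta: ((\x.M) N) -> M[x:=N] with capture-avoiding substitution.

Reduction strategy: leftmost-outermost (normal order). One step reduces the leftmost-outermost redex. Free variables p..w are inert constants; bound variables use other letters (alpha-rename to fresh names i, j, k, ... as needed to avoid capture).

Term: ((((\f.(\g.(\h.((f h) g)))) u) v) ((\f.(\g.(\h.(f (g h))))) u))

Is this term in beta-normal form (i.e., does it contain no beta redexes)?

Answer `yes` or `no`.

Answer: no

Derivation:
Term: ((((\f.(\g.(\h.((f h) g)))) u) v) ((\f.(\g.(\h.(f (g h))))) u))
Found 2 beta redex(es).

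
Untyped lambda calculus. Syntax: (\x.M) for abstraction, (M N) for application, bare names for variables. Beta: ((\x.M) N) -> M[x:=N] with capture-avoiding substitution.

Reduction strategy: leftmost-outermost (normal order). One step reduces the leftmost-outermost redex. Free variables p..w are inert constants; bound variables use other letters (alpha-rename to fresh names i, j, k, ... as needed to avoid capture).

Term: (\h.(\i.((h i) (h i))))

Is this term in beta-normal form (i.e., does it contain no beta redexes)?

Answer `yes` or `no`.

Term: (\h.(\i.((h i) (h i))))
No beta redexes found.

Answer: yes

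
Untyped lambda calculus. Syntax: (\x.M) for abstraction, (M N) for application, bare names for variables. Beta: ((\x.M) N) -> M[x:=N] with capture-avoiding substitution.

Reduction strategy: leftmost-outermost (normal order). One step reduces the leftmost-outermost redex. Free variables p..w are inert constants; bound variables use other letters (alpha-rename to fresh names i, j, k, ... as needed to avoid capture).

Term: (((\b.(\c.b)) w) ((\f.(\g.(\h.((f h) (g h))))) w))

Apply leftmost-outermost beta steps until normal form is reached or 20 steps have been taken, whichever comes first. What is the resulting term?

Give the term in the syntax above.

Step 0: (((\b.(\c.b)) w) ((\f.(\g.(\h.((f h) (g h))))) w))
Step 1: ((\c.w) ((\f.(\g.(\h.((f h) (g h))))) w))
Step 2: w

Answer: w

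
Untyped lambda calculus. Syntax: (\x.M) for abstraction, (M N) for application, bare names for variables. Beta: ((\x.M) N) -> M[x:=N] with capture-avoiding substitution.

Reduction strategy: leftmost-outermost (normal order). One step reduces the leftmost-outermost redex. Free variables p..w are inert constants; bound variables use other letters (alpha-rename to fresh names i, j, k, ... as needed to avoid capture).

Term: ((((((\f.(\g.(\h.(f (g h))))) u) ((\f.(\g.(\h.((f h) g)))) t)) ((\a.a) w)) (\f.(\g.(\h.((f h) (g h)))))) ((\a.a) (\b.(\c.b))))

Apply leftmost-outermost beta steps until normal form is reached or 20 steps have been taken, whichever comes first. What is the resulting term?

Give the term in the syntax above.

Step 0: ((((((\f.(\g.(\h.(f (g h))))) u) ((\f.(\g.(\h.((f h) g)))) t)) ((\a.a) w)) (\f.(\g.(\h.((f h) (g h)))))) ((\a.a) (\b.(\c.b))))
Step 1: (((((\g.(\h.(u (g h)))) ((\f.(\g.(\h.((f h) g)))) t)) ((\a.a) w)) (\f.(\g.(\h.((f h) (g h)))))) ((\a.a) (\b.(\c.b))))
Step 2: ((((\h.(u (((\f.(\g.(\h.((f h) g)))) t) h))) ((\a.a) w)) (\f.(\g.(\h.((f h) (g h)))))) ((\a.a) (\b.(\c.b))))
Step 3: (((u (((\f.(\g.(\h.((f h) g)))) t) ((\a.a) w))) (\f.(\g.(\h.((f h) (g h)))))) ((\a.a) (\b.(\c.b))))
Step 4: (((u ((\g.(\h.((t h) g))) ((\a.a) w))) (\f.(\g.(\h.((f h) (g h)))))) ((\a.a) (\b.(\c.b))))
Step 5: (((u (\h.((t h) ((\a.a) w)))) (\f.(\g.(\h.((f h) (g h)))))) ((\a.a) (\b.(\c.b))))
Step 6: (((u (\h.((t h) w))) (\f.(\g.(\h.((f h) (g h)))))) ((\a.a) (\b.(\c.b))))
Step 7: (((u (\h.((t h) w))) (\f.(\g.(\h.((f h) (g h)))))) (\b.(\c.b)))

Answer: (((u (\h.((t h) w))) (\f.(\g.(\h.((f h) (g h)))))) (\b.(\c.b)))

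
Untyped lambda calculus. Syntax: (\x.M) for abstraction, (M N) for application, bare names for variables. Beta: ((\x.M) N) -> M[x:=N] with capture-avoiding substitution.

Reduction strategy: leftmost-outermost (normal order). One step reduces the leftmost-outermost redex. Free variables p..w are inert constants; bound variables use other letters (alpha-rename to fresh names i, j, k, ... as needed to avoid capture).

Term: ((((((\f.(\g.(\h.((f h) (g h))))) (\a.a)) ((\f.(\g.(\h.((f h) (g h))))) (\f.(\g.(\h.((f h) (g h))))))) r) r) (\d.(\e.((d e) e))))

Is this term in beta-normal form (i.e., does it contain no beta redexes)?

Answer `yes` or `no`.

Answer: no

Derivation:
Term: ((((((\f.(\g.(\h.((f h) (g h))))) (\a.a)) ((\f.(\g.(\h.((f h) (g h))))) (\f.(\g.(\h.((f h) (g h))))))) r) r) (\d.(\e.((d e) e))))
Found 2 beta redex(es).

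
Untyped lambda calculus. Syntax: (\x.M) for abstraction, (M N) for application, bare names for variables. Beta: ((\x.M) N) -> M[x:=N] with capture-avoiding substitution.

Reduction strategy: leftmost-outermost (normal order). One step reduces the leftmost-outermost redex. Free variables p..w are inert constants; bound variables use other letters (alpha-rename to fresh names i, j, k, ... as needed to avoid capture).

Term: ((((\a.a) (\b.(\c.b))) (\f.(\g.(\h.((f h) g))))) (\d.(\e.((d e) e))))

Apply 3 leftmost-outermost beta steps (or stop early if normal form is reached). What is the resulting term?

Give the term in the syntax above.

Answer: (\f.(\g.(\h.((f h) g))))

Derivation:
Step 0: ((((\a.a) (\b.(\c.b))) (\f.(\g.(\h.((f h) g))))) (\d.(\e.((d e) e))))
Step 1: (((\b.(\c.b)) (\f.(\g.(\h.((f h) g))))) (\d.(\e.((d e) e))))
Step 2: ((\c.(\f.(\g.(\h.((f h) g))))) (\d.(\e.((d e) e))))
Step 3: (\f.(\g.(\h.((f h) g))))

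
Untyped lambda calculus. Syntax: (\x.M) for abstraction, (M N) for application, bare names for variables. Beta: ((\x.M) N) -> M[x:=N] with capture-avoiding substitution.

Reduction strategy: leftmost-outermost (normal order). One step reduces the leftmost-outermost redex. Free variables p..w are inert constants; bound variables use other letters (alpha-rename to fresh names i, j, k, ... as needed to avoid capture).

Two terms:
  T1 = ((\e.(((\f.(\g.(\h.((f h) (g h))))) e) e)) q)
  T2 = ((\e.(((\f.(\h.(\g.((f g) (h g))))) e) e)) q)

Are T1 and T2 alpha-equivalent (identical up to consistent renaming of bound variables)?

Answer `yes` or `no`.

Answer: yes

Derivation:
Term 1: ((\e.(((\f.(\g.(\h.((f h) (g h))))) e) e)) q)
Term 2: ((\e.(((\f.(\h.(\g.((f g) (h g))))) e) e)) q)
Alpha-equivalence: compare structure up to binder renaming.
Result: True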